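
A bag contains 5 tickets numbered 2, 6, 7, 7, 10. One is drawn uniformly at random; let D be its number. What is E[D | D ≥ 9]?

10

P(D ≥ 9) = 1/5.
Σ over the event: 10·1/5 = 2.
E[D | D ≥ 9] = (2) / (1/5) = 10.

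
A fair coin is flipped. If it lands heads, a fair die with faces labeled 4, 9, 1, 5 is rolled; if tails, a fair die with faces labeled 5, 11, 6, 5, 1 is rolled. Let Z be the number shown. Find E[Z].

E[Z | heads] = (4+9+1+5)/4 = 19/4.
E[Z | tails] = (5+11+6+5+1)/5 = 28/5.
By the law of total expectation,
E[Z] = (1/2)·(19/4) + (1/2)·(28/5) = 207/40.

207/40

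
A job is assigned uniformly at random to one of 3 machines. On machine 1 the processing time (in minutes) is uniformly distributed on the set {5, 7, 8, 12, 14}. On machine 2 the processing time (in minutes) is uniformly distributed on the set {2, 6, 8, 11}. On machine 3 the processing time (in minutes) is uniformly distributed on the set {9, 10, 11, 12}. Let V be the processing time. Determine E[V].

E[V | machine 1] = (5+7+8+12+14)/5 = 46/5.
E[V | machine 2] = (2+6+8+11)/4 = 27/4.
E[V | machine 3] = (9+10+11+12)/4 = 21/2.
E[V] = (1/3)·(46/5) + (1/3)·(27/4) + (1/3)·(21/2) = 529/60.

529/60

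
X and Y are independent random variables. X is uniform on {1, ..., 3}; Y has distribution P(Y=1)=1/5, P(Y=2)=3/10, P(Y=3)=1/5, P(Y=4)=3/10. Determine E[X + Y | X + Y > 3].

P(X + Y > 3) = 23/30.
Summing (X+Y)·P(x,y) over outcomes with X + Y > 3 gives 119/30.
E[X + Y | X + Y > 3] = (119/30) / (23/30) = 119/23.

119/23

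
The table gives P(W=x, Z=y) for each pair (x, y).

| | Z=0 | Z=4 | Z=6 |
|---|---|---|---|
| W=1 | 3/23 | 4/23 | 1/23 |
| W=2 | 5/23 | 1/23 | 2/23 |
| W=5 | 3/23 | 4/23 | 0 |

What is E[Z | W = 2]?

2

P(W = 2) = 8/23.
Σ Z·P over the event = 0·(5/23) + 4·(1/23) + 6·(2/23) = 16/23.
E[Z | W = 2] = (16/23) / (8/23) = 2.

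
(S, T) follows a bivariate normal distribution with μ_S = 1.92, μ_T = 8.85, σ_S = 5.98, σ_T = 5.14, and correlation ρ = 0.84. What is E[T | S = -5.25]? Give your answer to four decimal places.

The regression of T on S has slope ρ·σ_T/σ_S and passes through (μ_S, μ_T).
E[T | S=-5.25] = 8.85 + (0.84)·(5.14/5.98)·(-5.25 − (1.92)) = 8.85 + (0.72201)·(-7.17) = 3.6732.

3.6732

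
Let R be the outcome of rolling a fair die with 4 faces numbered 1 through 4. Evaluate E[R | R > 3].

Given R > 3, R is equally likely to be any of {4}.
E[R | R > 3] = (4) / 1 = 4.

4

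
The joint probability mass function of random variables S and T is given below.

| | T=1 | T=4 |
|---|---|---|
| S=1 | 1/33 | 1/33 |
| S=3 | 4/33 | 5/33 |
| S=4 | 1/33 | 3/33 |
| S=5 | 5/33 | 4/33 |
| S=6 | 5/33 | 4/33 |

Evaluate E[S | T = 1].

P(T = 1) = 16/33.
Σ S·P over the event = 1·(1/33) + 3·(4/33) + 4·(1/33) + 5·(5/33) + 6·(5/33) = 24/11.
E[S | T = 1] = (24/11) / (16/33) = 9/2.

9/2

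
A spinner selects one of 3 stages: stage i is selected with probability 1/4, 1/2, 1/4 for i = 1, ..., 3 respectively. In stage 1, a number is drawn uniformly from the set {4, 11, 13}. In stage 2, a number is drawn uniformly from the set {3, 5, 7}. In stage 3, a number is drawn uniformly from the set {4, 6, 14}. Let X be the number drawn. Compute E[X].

E[X | stage 1] = (4+11+13)/3 = 28/3.
E[X | stage 2] = (3+5+7)/3 = 5.
E[X | stage 3] = (4+6+14)/3 = 8.
E[X] = (1/4)·(28/3) + (1/2)·(5) + (1/4)·(8) = 41/6.

41/6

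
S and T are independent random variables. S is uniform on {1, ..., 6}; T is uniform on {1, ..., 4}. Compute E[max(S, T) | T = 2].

Outcomes with T = 2: (1,2), (2,2), (3,2), (4,2), (5,2), (6,2), each with probability 1/24.
E[max(S, T) | T = 2] = (2 + 2 + 3 + 4 + 5 + 6) / 6 = 11/3.

11/3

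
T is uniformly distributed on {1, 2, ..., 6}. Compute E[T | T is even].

4

Given T is even, T is equally likely to be any of {2, 4, 6}.
E[T | T is even] = (2 + 4 + 6) / 3 = 4.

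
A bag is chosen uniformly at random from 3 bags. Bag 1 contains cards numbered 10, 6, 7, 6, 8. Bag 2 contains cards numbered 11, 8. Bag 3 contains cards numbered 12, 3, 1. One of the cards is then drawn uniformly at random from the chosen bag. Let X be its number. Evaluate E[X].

E[X | bag 1] = (10+6+7+6+8)/5 = 37/5.
E[X | bag 2] = (11+8)/2 = 19/2.
E[X | bag 3] = (12+3+1)/3 = 16/3.
By the law of total expectation,
E[X] = (1/3)·(37/5) + (1/3)·(19/2) + (1/3)·(16/3) = 667/90.

667/90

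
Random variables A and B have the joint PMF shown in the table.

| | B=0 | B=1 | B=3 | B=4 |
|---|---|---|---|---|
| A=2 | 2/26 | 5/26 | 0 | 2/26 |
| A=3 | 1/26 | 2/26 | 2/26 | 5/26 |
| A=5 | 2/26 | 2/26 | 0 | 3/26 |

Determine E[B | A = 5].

2

P(A = 5) = 7/26.
Σ B·P over the event = 0·(2/26) + 1·(2/26) + 4·(3/26) = 7/13.
E[B | A = 5] = (7/13) / (7/26) = 2.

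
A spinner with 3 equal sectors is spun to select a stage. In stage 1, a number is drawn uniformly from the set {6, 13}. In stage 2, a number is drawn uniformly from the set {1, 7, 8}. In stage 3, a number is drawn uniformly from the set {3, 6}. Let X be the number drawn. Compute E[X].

58/9

E[X | stage 1] = (6+13)/2 = 19/2.
E[X | stage 2] = (1+7+8)/3 = 16/3.
E[X | stage 3] = (3+6)/2 = 9/2.
E[X] = (1/3)·(19/2) + (1/3)·(16/3) + (1/3)·(9/2) = 58/9.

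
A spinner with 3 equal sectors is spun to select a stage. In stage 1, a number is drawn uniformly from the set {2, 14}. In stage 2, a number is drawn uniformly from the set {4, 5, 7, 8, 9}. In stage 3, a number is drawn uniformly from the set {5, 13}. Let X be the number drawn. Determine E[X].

E[X | stage 1] = (2+14)/2 = 8.
E[X | stage 2] = (4+5+7+8+9)/5 = 33/5.
E[X | stage 3] = (5+13)/2 = 9.
By the law of total expectation,
E[X] = (1/3)·(8) + (1/3)·(33/5) + (1/3)·(9) = 118/15.

118/15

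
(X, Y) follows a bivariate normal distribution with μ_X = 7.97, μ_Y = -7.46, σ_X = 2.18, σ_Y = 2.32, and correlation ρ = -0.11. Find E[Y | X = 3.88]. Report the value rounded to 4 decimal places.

E[Y | X=x] = μ_Y + ρ(σ_Y/σ_X)(x − μ_X) for jointly normal variables.
E[Y | X=3.88] = -7.46 + (-0.11)·(2.32/2.18)·(3.88 − (7.97)) = -7.46 + (-0.11706)·(-4.09) = -6.9812.

-6.9812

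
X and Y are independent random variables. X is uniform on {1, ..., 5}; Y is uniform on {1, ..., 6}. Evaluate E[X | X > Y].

Outcomes with X > Y: (2,1), (3,1), (3,2), (4,1), (4,2), (4,3), (5,1), (5,2), (5,3), (5,4), each with probability 1/30.
E[X | X > Y] = (2 + 3 + 3 + 4 + 4 + 4 + 5 + 5 + 5 + 5) / 10 = 4.

4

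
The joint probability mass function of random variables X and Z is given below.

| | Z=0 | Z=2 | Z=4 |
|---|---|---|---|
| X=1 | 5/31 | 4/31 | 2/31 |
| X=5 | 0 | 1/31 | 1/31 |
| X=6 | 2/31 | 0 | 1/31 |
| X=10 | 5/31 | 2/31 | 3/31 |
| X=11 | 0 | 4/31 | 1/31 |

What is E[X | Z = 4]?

P(Z = 4) = 8/31.
Σ X·P over the event = 1·(2/31) + 5·(1/31) + 6·(1/31) + 10·(3/31) + 11·(1/31) = 54/31.
E[X | Z = 4] = (54/31) / (8/31) = 27/4.

27/4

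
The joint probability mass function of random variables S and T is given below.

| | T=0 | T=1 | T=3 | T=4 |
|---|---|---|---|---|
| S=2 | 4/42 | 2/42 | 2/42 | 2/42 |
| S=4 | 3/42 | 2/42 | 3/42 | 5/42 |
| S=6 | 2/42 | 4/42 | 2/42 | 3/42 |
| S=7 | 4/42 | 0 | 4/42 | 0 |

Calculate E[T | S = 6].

2

P(S = 6) = 11/42.
Σ T·P over the event = 0·(2/42) + 1·(4/42) + 3·(2/42) + 4·(3/42) = 11/21.
E[T | S = 6] = (11/21) / (11/42) = 2.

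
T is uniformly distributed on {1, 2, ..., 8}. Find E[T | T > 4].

13/2

Given T > 4, T is equally likely to be any of {5, 6, 7, 8}.
E[T | T > 4] = (5 + 6 + 7 + 8) / 4 = 13/2.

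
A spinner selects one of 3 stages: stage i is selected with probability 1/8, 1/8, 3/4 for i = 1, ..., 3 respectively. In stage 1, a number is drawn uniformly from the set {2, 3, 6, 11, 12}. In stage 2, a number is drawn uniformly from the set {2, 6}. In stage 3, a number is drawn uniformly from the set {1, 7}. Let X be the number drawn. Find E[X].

87/20

E[X | stage 1] = (2+3+6+11+12)/5 = 34/5.
E[X | stage 2] = (2+6)/2 = 4.
E[X | stage 3] = (1+7)/2 = 4.
E[X] = (1/8)·(34/5) + (1/8)·(4) + (3/4)·(4) = 87/20.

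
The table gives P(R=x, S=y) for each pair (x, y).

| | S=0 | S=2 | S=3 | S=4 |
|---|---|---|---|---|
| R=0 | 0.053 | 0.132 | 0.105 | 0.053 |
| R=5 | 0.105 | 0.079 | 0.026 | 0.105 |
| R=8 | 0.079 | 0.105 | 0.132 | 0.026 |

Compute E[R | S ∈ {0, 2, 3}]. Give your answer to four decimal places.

4.3848

P(S ∈ {0, 2, 3}) = 0.816.
Summing R·P(R=x,S=y) over the conditioning event gives 3.578.
E[R | S ∈ {0, 2, 3}] = (3.578) / (0.816) = 4.3848.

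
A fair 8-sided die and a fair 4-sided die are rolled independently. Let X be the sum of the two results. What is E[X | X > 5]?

P(X > 5) = 11/16.
Σ over the event: 6·1/8 + 7·1/8 + 8·1/8 + 9·1/8 + 10·3/32 + 11·1/16 + 12·1/32 = 23/4.
E[X | X > 5] = (23/4) / (11/16) = 92/11.

92/11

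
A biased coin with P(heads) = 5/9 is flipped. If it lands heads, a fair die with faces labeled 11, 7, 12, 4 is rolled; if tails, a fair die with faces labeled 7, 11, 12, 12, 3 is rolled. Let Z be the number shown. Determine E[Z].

E[Z | heads] = (11+7+12+4)/4 = 17/2.
E[Z | tails] = (7+11+12+12+3)/5 = 9.
By the law of total expectation,
E[Z] = (5/9)·(17/2) + (4/9)·(9) = 157/18.

157/18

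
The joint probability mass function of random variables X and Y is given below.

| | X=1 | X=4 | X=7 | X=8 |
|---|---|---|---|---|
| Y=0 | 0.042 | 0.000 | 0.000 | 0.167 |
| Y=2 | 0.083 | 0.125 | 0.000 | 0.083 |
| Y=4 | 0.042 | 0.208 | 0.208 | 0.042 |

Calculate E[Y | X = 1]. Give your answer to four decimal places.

P(X = 1) = 0.167.
Σ Y·P over the event = 0·(0.042) + 2·(0.083) + 4·(0.042) = 0.334.
E[Y | X = 1] = (0.334) / (0.167) = 2.0000.

2.0000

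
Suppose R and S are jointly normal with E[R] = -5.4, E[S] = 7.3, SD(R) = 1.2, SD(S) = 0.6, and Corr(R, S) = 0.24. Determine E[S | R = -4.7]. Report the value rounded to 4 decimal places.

For a bivariate normal, E[S | R=x] = μ_S + ρ·(σ_S/σ_R)·(x − μ_R).
E[S | R=-4.7] = 7.3 + (0.24)·(0.6/1.2)·(-4.7 − (-5.4)) = 7.3 + (0.12)·(0.7) = 7.3840.

7.3840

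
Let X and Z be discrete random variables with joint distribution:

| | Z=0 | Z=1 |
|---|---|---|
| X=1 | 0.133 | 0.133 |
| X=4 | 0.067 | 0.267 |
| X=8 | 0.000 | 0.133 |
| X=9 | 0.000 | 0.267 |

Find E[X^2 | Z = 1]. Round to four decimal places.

P(Z = 1) = 0.800.
Σ X^2·P over the event = 1·(0.133) + 16·(0.267) + 64·(0.133) + 81·(0.267) = 34.544.
E[X^2 | Z = 1] = (34.544) / (0.800) = 43.1800.

43.1800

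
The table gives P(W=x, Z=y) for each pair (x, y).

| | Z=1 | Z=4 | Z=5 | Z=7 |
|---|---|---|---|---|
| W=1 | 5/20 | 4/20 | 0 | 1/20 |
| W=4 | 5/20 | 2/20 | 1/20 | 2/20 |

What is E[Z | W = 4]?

P(W = 4) = 1/2.
Summing Z·P(W=x,Z=y) over the conditioning event gives 8/5.
E[Z | W = 4] = (8/5) / (1/2) = 16/5.

16/5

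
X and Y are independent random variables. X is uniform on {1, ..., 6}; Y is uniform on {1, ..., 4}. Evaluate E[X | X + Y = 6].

P(X + Y = 6) = 1/6.
Summing X·P(x,y) over outcomes with X + Y = 6 gives 7/12.
E[X | X + Y = 6] = (7/12) / (1/6) = 7/2.

7/2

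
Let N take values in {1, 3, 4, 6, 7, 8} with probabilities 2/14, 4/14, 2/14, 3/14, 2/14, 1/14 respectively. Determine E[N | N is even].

P(N is even) = 3/7.
Σ over the event: 4·1/7 + 6·3/14 + 8·1/14 = 17/7.
E[N | N is even] = (17/7) / (3/7) = 17/3.

17/3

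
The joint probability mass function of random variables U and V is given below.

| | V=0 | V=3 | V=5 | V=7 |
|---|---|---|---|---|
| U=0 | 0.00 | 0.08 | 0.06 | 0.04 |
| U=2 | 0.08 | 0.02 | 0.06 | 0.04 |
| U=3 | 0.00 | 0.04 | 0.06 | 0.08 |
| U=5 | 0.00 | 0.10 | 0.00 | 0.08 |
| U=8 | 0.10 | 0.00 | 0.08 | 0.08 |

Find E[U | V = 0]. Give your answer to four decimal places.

P(V = 0) = 0.18.
Σ U·P over the event = 2·(0.08) + 8·(0.10) = 0.96.
E[U | V = 0] = (0.96) / (0.18) = 5.3333.

5.3333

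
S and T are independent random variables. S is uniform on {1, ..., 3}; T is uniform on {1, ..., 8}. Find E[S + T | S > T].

4

Outcomes with S > T: (2,1), (3,1), (3,2), each with probability 1/24.
E[S + T | S > T] = (3 + 4 + 5) / 3 = 4.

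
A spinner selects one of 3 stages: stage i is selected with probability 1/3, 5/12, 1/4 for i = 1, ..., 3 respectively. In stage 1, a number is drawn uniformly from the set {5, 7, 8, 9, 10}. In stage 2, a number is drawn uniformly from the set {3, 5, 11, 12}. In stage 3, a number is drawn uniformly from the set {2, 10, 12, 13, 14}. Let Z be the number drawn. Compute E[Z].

E[Z | stage 1] = (5+7+8+9+10)/5 = 39/5.
E[Z | stage 2] = (3+5+11+12)/4 = 31/4.
E[Z | stage 3] = (2+10+12+13+14)/5 = 51/5.
E[Z] = (1/3)·(39/5) + (5/12)·(31/4) + (1/4)·(51/5) = 2011/240.

2011/240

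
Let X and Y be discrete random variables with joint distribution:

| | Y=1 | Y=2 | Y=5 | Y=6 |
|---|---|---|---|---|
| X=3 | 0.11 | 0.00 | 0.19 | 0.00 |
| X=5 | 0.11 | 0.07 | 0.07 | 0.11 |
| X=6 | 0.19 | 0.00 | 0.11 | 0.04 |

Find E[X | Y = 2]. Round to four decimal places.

P(Y = 2) = 0.07.
Σ X·P over the event = 5·(0.07) = 0.35.
E[X | Y = 2] = (0.35) / (0.07) = 5.0000.

5.0000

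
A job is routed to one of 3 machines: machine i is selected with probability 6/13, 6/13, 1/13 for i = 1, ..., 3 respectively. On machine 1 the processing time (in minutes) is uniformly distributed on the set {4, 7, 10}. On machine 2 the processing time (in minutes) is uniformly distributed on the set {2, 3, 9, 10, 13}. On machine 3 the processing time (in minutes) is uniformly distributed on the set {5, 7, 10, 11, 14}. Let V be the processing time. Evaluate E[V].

E[V | machine 1] = (4+7+10)/3 = 7.
E[V | machine 2] = (2+3+9+10+13)/5 = 37/5.
E[V | machine 3] = (5+7+10+11+14)/5 = 47/5.
By the law of total expectation,
E[V] = (6/13)·(7) + (6/13)·(37/5) + (1/13)·(47/5) = 479/65.

479/65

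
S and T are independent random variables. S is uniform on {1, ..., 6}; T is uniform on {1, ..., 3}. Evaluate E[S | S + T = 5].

Outcomes with S + T = 5: (2,3), (3,2), (4,1), each with probability 1/18.
E[S | S + T = 5] = (2 + 3 + 4) / 3 = 3.

3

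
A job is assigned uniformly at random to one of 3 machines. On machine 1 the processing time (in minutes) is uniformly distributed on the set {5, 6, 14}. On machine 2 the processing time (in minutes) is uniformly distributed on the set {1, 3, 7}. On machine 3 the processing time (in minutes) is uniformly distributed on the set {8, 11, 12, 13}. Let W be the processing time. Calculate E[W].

23/3

E[W | machine 1] = (5+6+14)/3 = 25/3.
E[W | machine 2] = (1+3+7)/3 = 11/3.
E[W | machine 3] = (8+11+12+13)/4 = 11.
E[W] = (1/3)·(25/3) + (1/3)·(11/3) + (1/3)·(11) = 23/3.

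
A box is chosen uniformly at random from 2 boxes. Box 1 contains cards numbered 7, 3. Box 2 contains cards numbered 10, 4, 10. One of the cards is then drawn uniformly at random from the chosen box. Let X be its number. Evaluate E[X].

13/2

E[X | box 1] = (7+3)/2 = 5.
E[X | box 2] = (10+4+10)/3 = 8.
By the law of total expectation,
E[X] = (1/2)·(5) + (1/2)·(8) = 13/2.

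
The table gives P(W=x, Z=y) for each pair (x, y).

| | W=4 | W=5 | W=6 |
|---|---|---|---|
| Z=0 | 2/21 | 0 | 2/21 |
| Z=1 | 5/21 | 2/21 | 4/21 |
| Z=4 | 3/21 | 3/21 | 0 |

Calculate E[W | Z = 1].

P(Z = 1) = 11/21.
Σ W·P over the event = 4·(5/21) + 5·(2/21) + 6·(4/21) = 18/7.
E[W | Z = 1] = (18/7) / (11/21) = 54/11.

54/11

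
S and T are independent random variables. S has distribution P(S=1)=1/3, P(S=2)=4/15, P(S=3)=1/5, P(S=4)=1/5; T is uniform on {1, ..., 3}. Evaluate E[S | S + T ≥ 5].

P(S + T ≥ 5) = 19/45.
Summing S·P(x,y) over outcomes with S + T ≥ 5 gives 62/45.
E[S | S + T ≥ 5] = (62/45) / (19/45) = 62/19.

62/19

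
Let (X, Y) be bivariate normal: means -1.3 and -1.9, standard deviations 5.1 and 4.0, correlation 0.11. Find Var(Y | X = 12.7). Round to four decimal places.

15.8064

For a bivariate normal, Var(Y | X=x) = σ_Y²(1 − ρ²).
Var(Y | X=12.7) = (4.0)²·(1 − (0.11)²) = 16·0.9879 = 15.8064.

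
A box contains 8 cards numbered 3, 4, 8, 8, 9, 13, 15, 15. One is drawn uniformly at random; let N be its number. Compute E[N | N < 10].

P(N < 10) = 5/8.
Σ over the event: 3·1/8 + 4·1/8 + 8·1/4 + 9·1/8 = 4.
E[N | N < 10] = (4) / (5/8) = 32/5.

32/5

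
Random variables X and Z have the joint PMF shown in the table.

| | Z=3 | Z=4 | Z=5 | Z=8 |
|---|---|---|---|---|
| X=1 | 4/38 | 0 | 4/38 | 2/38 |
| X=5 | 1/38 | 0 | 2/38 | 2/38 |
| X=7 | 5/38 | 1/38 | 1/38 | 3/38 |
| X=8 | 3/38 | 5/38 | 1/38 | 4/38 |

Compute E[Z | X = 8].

66/13

P(X = 8) = 13/38.
Σ Z·P over the event = 3·(3/38) + 4·(5/38) + 5·(1/38) + 8·(4/38) = 33/19.
E[Z | X = 8] = (33/19) / (13/38) = 66/13.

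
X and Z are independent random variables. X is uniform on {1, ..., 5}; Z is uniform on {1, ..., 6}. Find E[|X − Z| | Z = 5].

2

Outcomes with Z = 5: (1,5), (2,5), (3,5), (4,5), (5,5), each with probability 1/30.
E[|X − Z| | Z = 5] = (4 + 3 + 2 + 1 + 0) / 5 = 2.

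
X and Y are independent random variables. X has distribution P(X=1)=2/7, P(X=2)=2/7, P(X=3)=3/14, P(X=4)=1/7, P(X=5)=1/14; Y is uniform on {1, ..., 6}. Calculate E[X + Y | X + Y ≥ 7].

P(X + Y ≥ 7) = 17/42.
Summing (X+Y)·P(x,y) over outcomes with X + Y ≥ 7 gives 13/4.
E[X + Y | X + Y ≥ 7] = (13/4) / (17/42) = 273/34.

273/34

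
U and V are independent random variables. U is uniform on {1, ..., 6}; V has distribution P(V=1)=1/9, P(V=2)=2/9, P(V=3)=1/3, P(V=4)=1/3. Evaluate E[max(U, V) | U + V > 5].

P(U + V > 5) = 35/54.
Summing max(U,V)·P(x,y) over outcomes with U + V > 5 gives 82/27.
E[max(U, V) | U + V > 5] = (82/27) / (35/54) = 164/35.

164/35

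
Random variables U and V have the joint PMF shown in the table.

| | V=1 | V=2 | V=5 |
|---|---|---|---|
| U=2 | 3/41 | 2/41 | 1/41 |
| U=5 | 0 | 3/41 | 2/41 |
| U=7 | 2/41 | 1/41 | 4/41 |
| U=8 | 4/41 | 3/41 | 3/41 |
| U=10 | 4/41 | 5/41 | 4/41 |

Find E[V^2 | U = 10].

124/13

P(U = 10) = 13/41.
Summing V^2·P(U=x,V=y) over the conditioning event gives 124/41.
E[V^2 | U = 10] = (124/41) / (13/41) = 124/13.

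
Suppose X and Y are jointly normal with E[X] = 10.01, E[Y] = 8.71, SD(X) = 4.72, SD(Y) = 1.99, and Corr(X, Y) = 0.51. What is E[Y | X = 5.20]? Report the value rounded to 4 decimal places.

7.6757

The regression of Y on X has slope ρ·σ_Y/σ_X and passes through (μ_X, μ_Y).
E[Y | X=5.20] = 8.71 + (0.51)·(1.99/4.72)·(5.20 − (10.01)) = 8.71 + (0.215021)·(-4.81) = 7.6757.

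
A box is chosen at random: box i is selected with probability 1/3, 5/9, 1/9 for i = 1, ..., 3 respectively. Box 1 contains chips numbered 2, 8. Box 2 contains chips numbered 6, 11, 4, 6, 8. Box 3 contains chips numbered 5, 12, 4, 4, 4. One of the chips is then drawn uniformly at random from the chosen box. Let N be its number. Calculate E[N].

E[N | box 1] = (2+8)/2 = 5.
E[N | box 2] = (6+11+4+6+8)/5 = 7.
E[N | box 3] = (5+12+4+4+4)/5 = 29/5.
E[N] = (1/3)·(5) + (5/9)·(7) + (1/9)·(29/5) = 31/5.

31/5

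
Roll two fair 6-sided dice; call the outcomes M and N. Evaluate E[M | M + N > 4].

P(M + N > 4) = 5/6.
Summing M·P(x,y) over outcomes with M + N > 4 gives 29/9.
E[M | M + N > 4] = (29/9) / (5/6) = 58/15.

58/15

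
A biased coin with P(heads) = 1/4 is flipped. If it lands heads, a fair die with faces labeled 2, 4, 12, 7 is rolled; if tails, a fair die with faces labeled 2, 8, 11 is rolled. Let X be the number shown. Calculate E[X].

109/16

E[X | heads] = (2+4+12+7)/4 = 25/4.
E[X | tails] = (2+8+11)/3 = 7.
By the law of total expectation,
E[X] = (1/4)·(25/4) + (3/4)·(7) = 109/16.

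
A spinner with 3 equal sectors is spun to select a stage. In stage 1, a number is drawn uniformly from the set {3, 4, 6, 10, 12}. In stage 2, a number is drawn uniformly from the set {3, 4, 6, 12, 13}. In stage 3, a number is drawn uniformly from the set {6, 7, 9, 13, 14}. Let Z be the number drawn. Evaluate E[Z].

122/15

E[Z | stage 1] = (3+4+6+10+12)/5 = 7.
E[Z | stage 2] = (3+4+6+12+13)/5 = 38/5.
E[Z | stage 3] = (6+7+9+13+14)/5 = 49/5.
By the law of total expectation,
E[Z] = (1/3)·(7) + (1/3)·(38/5) + (1/3)·(49/5) = 122/15.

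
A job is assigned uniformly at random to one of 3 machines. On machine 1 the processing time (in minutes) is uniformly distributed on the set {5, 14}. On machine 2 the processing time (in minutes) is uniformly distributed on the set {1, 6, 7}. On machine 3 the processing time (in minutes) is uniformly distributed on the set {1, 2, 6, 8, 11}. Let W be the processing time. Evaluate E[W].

E[W | machine 1] = (5+14)/2 = 19/2.
E[W | machine 2] = (1+6+7)/3 = 14/3.
E[W | machine 3] = (1+2+6+8+11)/5 = 28/5.
By the law of total expectation,
E[W] = (1/3)·(19/2) + (1/3)·(14/3) + (1/3)·(28/5) = 593/90.

593/90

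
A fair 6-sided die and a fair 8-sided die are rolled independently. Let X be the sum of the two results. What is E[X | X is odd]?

8

P(X is odd) = 1/2.
Σ over the event: 3·1/24 + 5·1/12 + 7·1/8 + 9·1/8 + 11·1/12 + 13·1/24 = 4.
E[X | X is odd] = (4) / (1/2) = 8.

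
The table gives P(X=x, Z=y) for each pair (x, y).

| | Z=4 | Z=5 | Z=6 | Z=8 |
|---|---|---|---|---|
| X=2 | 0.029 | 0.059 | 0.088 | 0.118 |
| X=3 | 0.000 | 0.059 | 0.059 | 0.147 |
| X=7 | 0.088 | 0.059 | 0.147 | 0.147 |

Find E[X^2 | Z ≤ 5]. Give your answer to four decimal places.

27.5034

P(Z ≤ 5) = 0.294.
Σ X^2·P over the event = 4·(0.029) + 4·(0.059) + 9·(0.059) + 49·(0.088) + 49·(0.059) = 8.086.
E[X^2 | Z ≤ 5] = (8.086) / (0.294) = 27.5034.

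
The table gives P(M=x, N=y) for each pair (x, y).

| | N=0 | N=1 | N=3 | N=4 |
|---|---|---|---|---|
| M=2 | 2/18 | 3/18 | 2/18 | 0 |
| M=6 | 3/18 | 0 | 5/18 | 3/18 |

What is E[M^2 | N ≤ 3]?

P(N ≤ 3) = 5/6.
Σ M^2·P over the event = 4·(2/18) + 4·(3/18) + 4·(2/18) + 36·(3/18) + 36·(5/18) = 158/9.
E[M^2 | N ≤ 3] = (158/9) / (5/6) = 316/15.

316/15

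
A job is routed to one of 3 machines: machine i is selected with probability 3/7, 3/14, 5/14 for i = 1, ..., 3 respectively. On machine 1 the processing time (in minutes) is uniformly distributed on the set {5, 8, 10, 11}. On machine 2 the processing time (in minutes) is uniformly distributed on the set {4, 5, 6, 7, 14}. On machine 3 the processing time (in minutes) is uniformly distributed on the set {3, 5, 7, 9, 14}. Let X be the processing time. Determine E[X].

79/10

E[X | machine 1] = (5+8+10+11)/4 = 17/2.
E[X | machine 2] = (4+5+6+7+14)/5 = 36/5.
E[X | machine 3] = (3+5+7+9+14)/5 = 38/5.
E[X] = (3/7)·(17/2) + (3/14)·(36/5) + (5/14)·(38/5) = 79/10.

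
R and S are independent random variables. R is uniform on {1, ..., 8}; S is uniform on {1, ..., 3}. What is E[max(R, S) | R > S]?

P(R > S) = 3/4.
Summing max(R,S)·P(x,y) over outcomes with R > S gives 49/12.
E[max(R, S) | R > S] = (49/12) / (3/4) = 49/9.

49/9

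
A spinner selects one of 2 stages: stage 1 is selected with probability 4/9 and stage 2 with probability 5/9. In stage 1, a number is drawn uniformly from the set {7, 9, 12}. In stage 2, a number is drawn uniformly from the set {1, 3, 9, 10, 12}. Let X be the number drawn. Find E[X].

E[X | stage 1] = (7+9+12)/3 = 28/3.
E[X | stage 2] = (1+3+9+10+12)/5 = 7.
E[X] = (4/9)·(28/3) + (5/9)·(7) = 217/27.

217/27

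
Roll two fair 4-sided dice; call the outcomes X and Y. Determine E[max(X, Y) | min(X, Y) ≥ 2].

Outcomes with min(X, Y) ≥ 2: (2,2), (2,3), (2,4), (3,2), (3,3), (3,4), (4,2), (4,3), (4,4), each with probability 1/16.
E[max(X, Y) | min(X, Y) ≥ 2] = (2 + 3 + 4 + 3 + 3 + 4 + 4 + 4 + 4) / 9 = 31/9.

31/9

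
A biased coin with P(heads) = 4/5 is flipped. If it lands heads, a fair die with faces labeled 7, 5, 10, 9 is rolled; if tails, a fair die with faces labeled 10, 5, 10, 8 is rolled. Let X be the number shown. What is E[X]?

E[X | heads] = (7+5+10+9)/4 = 31/4.
E[X | tails] = (10+5+10+8)/4 = 33/4.
By the law of total expectation,
E[X] = (4/5)·(31/4) + (1/5)·(33/4) = 157/20.

157/20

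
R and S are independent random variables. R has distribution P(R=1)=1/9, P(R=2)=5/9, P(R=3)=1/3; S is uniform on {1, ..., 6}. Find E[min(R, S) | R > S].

14/11

P(R > S) = 11/54.
Summing min(R,S)·P(x,y) over outcomes with R > S gives 7/27.
E[min(R, S) | R > S] = (7/27) / (11/54) = 14/11.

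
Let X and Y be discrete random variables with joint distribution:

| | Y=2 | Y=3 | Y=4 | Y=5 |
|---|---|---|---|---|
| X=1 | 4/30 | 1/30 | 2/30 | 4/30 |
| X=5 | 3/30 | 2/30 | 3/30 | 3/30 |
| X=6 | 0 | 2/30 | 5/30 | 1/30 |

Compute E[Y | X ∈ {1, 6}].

P(X ∈ {1, 6}) = 19/30.
Σ Y·P over the event = 2·(4/30) + 3·(1/30) + 4·(2/30) + 5·(4/30) + 3·(2/30) + 4·(5/30) + 5·(1/30) = 7/3.
E[Y | X ∈ {1, 6}] = (7/3) / (19/30) = 70/19.

70/19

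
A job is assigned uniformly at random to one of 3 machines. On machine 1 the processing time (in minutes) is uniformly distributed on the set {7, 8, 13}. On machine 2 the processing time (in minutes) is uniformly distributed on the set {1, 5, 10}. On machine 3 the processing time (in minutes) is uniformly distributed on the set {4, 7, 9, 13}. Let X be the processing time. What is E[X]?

E[X | machine 1] = (7+8+13)/3 = 28/3.
E[X | machine 2] = (1+5+10)/3 = 16/3.
E[X | machine 3] = (4+7+9+13)/4 = 33/4.
By the law of total expectation,
E[X] = (1/3)·(28/3) + (1/3)·(16/3) + (1/3)·(33/4) = 275/36.

275/36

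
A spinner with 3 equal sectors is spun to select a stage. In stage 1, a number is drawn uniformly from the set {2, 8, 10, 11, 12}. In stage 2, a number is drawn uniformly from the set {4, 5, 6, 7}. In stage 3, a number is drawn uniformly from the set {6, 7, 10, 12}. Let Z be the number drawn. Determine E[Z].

457/60

E[Z | stage 1] = (2+8+10+11+12)/5 = 43/5.
E[Z | stage 2] = (4+5+6+7)/4 = 11/2.
E[Z | stage 3] = (6+7+10+12)/4 = 35/4.
By the law of total expectation,
E[Z] = (1/3)·(43/5) + (1/3)·(11/2) + (1/3)·(35/4) = 457/60.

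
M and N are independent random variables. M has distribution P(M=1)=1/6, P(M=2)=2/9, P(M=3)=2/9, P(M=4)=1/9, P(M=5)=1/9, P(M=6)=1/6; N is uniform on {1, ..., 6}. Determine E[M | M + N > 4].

P(M + N > 4) = 29/36.
Summing M·P(x,y) over outcomes with M + N > 4 gives 317/108.
E[M | M + N > 4] = (317/108) / (29/36) = 317/87.

317/87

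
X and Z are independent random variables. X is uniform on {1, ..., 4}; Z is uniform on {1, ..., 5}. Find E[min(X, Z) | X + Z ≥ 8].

Outcomes with X + Z ≥ 8: (3,5), (4,4), (4,5), each with probability 1/20.
E[min(X, Z) | X + Z ≥ 8] = (3 + 4 + 4) / 3 = 11/3.

11/3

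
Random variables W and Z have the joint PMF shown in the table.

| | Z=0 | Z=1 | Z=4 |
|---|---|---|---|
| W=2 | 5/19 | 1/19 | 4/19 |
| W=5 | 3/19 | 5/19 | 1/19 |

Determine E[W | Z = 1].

9/2

P(Z = 1) = 6/19.
Σ W·P over the event = 2·(1/19) + 5·(5/19) = 27/19.
E[W | Z = 1] = (27/19) / (6/19) = 9/2.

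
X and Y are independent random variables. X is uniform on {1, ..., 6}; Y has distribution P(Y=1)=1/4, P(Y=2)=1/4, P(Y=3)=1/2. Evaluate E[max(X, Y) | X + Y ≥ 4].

86/21

P(X + Y ≥ 4) = 7/8.
Summing max(X,Y)·P(x,y) over outcomes with X + Y ≥ 4 gives 43/12.
E[max(X, Y) | X + Y ≥ 4] = (43/12) / (7/8) = 86/21.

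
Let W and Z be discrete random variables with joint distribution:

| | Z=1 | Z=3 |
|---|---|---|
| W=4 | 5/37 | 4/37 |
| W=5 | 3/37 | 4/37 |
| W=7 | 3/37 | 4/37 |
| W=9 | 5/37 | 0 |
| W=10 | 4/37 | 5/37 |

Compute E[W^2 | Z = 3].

860/17

P(Z = 3) = 17/37.
Σ W^2·P over the event = 16·(4/37) + 25·(4/37) + 49·(4/37) + 100·(5/37) = 860/37.
E[W^2 | Z = 3] = (860/37) / (17/37) = 860/17.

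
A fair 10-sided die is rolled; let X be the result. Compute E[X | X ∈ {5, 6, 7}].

P(X ∈ {5, 6, 7}) = 3/10.
Σ over the event: 5·1/10 + 6·1/10 + 7·1/10 = 9/5.
E[X | X ∈ {5, 6, 7}] = (9/5) / (3/10) = 6.

6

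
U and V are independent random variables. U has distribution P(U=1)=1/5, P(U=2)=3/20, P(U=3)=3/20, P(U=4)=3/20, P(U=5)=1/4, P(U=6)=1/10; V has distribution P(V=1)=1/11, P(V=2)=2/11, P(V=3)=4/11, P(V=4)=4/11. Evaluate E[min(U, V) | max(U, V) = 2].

23/17

P(max(U, V) = 2) = 17/220.
Summing min(U,V)·P(x,y) over outcomes with max(U, V) = 2 gives 23/220.
E[min(U, V) | max(U, V) = 2] = (23/220) / (17/220) = 23/17.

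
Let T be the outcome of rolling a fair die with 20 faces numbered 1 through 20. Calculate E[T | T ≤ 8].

9/2

Given T ≤ 8, T is equally likely to be any of {1, 2, 3, 4, 5, 6, 7, 8}.
E[T | T ≤ 8] = (1 + 2 + 3 + 4 + 5 + 6 + 7 + 8) / 8 = 9/2.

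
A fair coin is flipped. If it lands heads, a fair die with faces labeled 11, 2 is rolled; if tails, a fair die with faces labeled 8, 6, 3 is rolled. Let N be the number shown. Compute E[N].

E[N | heads] = (11+2)/2 = 13/2.
E[N | tails] = (8+6+3)/3 = 17/3.
By the law of total expectation,
E[N] = (1/2)·(13/2) + (1/2)·(17/3) = 73/12.

73/12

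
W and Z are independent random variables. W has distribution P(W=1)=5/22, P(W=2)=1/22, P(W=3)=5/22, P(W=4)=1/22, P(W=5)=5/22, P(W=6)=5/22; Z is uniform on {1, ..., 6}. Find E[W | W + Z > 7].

P(W + Z > 7) = 59/132.
Summing W·P(x,y) over outcomes with W + Z > 7 gives 49/22.
E[W | W + Z > 7] = (49/22) / (59/132) = 294/59.

294/59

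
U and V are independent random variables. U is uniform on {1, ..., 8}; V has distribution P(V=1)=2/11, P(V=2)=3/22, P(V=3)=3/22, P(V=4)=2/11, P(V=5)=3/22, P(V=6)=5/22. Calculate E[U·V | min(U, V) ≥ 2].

P(min(U, V) ≥ 2) = 63/88.
Summing UV·P(x,y) over outcomes with min(U, V) ≥ 2 gives 665/44.
E[U·V | min(U, V) ≥ 2] = (665/44) / (63/88) = 190/9.

190/9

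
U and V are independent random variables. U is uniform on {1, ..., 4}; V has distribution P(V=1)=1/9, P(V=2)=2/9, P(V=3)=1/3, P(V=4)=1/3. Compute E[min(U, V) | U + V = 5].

P(U + V = 5) = 1/4.
Summing min(U,V)·P(x,y) over outcomes with U + V = 5 gives 7/18.
E[min(U, V) | U + V = 5] = (7/18) / (1/4) = 14/9.

14/9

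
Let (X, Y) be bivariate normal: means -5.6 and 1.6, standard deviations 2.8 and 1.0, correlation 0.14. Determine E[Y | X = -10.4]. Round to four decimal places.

The regression of Y on X has slope ρ·σ_Y/σ_X and passes through (μ_X, μ_Y).
E[Y | X=-10.4] = 1.6 + (0.14)·(1.0/2.8)·(-10.4 − (-5.6)) = 1.6 + (0.05)·(-4.8) = 1.3600.

1.3600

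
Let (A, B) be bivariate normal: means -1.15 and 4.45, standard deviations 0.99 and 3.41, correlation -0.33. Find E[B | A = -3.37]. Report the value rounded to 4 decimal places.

6.9734

For a bivariate normal, E[B | A=x] = μ_B + ρ·(σ_B/σ_A)·(x − μ_A).
E[B | A=-3.37] = 4.45 + (-0.33)·(3.41/0.99)·(-3.37 − (-1.15)) = 4.45 + (-1.13667)·(-2.22) = 6.9734.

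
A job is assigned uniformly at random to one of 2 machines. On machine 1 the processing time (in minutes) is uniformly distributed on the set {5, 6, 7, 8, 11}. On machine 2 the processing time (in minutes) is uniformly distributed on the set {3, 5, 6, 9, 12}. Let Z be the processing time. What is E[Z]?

36/5

E[Z | machine 1] = (5+6+7+8+11)/5 = 37/5.
E[Z | machine 2] = (3+5+6+9+12)/5 = 7.
By the law of total expectation,
E[Z] = (1/2)·(37/5) + (1/2)·(7) = 36/5.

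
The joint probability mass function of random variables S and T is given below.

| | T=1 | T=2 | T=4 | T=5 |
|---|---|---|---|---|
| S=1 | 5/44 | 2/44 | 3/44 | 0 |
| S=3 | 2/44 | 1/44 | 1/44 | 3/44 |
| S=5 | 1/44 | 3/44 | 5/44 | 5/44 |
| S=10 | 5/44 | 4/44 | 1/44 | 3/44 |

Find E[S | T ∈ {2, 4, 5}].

P(T ∈ {2, 4, 5}) = 31/44.
Summing S·P(S=x,T=y) over the conditioning event gives 15/4.
E[S | T ∈ {2, 4, 5}] = (15/4) / (31/44) = 165/31.

165/31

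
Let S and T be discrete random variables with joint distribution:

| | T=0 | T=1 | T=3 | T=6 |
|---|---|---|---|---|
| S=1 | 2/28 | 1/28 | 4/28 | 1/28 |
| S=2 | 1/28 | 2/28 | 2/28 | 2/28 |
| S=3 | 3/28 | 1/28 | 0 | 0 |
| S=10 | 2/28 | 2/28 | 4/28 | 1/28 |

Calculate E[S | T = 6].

P(T = 6) = 1/7.
Σ S·P over the event = 1·(1/28) + 2·(2/28) + 10·(1/28) = 15/28.
E[S | T = 6] = (15/28) / (1/7) = 15/4.

15/4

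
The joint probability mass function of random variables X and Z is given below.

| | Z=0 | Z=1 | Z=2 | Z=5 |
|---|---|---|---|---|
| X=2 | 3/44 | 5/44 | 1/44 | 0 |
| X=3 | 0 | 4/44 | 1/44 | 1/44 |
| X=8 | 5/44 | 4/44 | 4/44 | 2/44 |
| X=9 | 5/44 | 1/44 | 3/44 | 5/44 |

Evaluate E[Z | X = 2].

P(X = 2) = 9/44.
Σ Z·P over the event = 0·(3/44) + 1·(5/44) + 2·(1/44) = 7/44.
E[Z | X = 2] = (7/44) / (9/44) = 7/9.

7/9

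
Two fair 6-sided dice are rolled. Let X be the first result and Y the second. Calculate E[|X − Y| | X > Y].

P(X > Y) = 5/12.
Summing |X−Y|·P(x,y) over outcomes with X > Y gives 35/36.
E[|X − Y| | X > Y] = (35/36) / (5/12) = 7/3.

7/3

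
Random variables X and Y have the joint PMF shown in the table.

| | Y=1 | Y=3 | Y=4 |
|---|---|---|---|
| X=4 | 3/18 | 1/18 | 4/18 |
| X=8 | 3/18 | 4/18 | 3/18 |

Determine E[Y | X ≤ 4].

11/4

P(X ≤ 4) = 4/9.
Summing Y·P(X=x,Y=y) over the conditioning event gives 11/9.
E[Y | X ≤ 4] = (11/9) / (4/9) = 11/4.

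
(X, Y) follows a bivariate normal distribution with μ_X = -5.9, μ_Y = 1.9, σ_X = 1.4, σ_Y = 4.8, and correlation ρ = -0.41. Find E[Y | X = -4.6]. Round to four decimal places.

0.0726

E[Y | X=x] = μ_Y + ρ(σ_Y/σ_X)(x − μ_X) for jointly normal variables.
E[Y | X=-4.6] = 1.9 + (-0.41)·(4.8/1.4)·(-4.6 − (-5.9)) = 1.9 + (-1.4057)·(1.3) = 0.0726.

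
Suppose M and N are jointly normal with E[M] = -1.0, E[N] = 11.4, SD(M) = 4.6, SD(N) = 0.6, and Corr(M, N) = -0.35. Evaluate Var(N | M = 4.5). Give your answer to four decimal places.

0.3159

For a bivariate normal, Var(N | M=x) = σ_N²(1 − ρ²).
Var(N | M=4.5) = (0.6)²·(1 − (-0.35)²) = 0.36·0.8775 = 0.3159.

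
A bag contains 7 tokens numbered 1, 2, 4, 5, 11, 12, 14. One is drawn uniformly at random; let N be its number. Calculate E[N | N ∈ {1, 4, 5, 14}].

P(N ∈ {1, 4, 5, 14}) = 4/7.
Σ over the event: 1·1/7 + 4·1/7 + 5·1/7 + 14·1/7 = 24/7.
E[N | N ∈ {1, 4, 5, 14}] = (24/7) / (4/7) = 6.

6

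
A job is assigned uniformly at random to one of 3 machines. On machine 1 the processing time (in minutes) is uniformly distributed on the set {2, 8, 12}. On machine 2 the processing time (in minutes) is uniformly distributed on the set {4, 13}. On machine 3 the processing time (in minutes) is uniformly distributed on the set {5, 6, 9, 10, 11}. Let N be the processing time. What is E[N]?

E[N | machine 1] = (2+8+12)/3 = 22/3.
E[N | machine 2] = (4+13)/2 = 17/2.
E[N | machine 3] = (5+6+9+10+11)/5 = 41/5.
E[N] = (1/3)·(22/3) + (1/3)·(17/2) + (1/3)·(41/5) = 721/90.

721/90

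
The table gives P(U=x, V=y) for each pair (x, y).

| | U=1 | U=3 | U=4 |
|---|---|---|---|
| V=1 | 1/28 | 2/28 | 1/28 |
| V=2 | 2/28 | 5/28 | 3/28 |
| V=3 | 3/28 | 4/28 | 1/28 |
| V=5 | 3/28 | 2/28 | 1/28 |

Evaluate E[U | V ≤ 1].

P(V ≤ 1) = 1/7.
Σ U·P over the event = 1·(1/28) + 3·(2/28) + 4·(1/28) = 11/28.
E[U | V ≤ 1] = (11/28) / (1/7) = 11/4.

11/4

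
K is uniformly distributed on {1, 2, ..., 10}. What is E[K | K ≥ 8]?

Given K ≥ 8, K is equally likely to be any of {8, 9, 10}.
E[K | K ≥ 8] = (8 + 9 + 10) / 3 = 9.

9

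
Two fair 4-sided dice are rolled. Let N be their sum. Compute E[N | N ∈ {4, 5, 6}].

P(N ∈ {4, 5, 6}) = 5/8.
Σ over the event: 4·3/16 + 5·1/4 + 6·3/16 = 25/8.
E[N | N ∈ {4, 5, 6}] = (25/8) / (5/8) = 5.

5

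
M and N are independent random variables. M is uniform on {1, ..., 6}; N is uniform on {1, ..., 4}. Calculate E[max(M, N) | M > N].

32/7

P(M > N) = 7/12.
Summing max(M,N)·P(x,y) over outcomes with M > N gives 8/3.
E[max(M, N) | M > N] = (8/3) / (7/12) = 32/7.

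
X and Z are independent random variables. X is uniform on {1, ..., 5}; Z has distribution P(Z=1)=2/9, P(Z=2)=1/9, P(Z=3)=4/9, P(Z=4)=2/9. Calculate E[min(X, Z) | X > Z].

46/21

P(X > Z) = 7/15.
Summing min(X,Z)·P(x,y) over outcomes with X > Z gives 46/45.
E[min(X, Z) | X > Z] = (46/45) / (7/15) = 46/21.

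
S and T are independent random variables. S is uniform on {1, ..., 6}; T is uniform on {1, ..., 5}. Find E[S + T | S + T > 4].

175/24

P(S + T > 4) = 4/5.
Summing (S+T)·P(x,y) over outcomes with S + T > 4 gives 35/6.
E[S + T | S + T > 4] = (35/6) / (4/5) = 175/24.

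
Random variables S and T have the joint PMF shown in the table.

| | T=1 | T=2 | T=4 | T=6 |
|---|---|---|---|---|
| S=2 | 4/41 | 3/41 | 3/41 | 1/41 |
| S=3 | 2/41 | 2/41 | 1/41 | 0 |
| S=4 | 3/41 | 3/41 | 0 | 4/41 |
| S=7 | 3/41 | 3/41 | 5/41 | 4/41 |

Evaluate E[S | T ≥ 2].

135/29

P(T ≥ 2) = 29/41.
Summing S·P(S=x,T=y) over the conditioning event gives 135/41.
E[S | T ≥ 2] = (135/41) / (29/41) = 135/29.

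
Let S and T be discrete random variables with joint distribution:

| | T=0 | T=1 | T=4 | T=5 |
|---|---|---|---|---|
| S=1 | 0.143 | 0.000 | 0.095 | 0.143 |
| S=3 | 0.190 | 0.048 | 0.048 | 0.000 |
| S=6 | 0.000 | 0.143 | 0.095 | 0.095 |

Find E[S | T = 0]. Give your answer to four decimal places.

2.1411

P(T = 0) = 0.333.
Σ S·P over the event = 1·(0.143) + 3·(0.190) = 0.713.
E[S | T = 0] = (0.713) / (0.333) = 2.1411.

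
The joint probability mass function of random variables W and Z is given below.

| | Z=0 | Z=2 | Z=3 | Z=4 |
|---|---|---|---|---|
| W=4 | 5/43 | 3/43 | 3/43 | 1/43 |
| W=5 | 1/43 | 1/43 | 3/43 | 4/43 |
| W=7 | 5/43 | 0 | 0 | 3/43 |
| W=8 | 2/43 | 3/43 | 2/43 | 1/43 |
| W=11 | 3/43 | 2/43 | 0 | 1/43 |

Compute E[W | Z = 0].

P(Z = 0) = 16/43.
Σ W·P over the event = 4·(5/43) + 5·(1/43) + 7·(5/43) + 8·(2/43) + 11·(3/43) = 109/43.
E[W | Z = 0] = (109/43) / (16/43) = 109/16.

109/16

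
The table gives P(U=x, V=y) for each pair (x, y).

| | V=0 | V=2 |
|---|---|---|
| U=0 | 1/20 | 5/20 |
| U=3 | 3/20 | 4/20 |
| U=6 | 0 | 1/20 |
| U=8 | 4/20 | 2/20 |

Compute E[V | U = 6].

2

P(U = 6) = 1/20.
Σ V·P over the event = 2·(1/20) = 1/10.
E[V | U = 6] = (1/10) / (1/20) = 2.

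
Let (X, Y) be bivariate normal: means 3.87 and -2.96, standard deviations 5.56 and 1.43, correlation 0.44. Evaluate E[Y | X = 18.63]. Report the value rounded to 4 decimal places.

For a bivariate normal, E[Y | X=x] = μ_Y + ρ·(σ_Y/σ_X)·(x − μ_X).
E[Y | X=18.63] = -2.96 + (0.44)·(1.43/5.56)·(18.63 − (3.87)) = -2.96 + (0.113165)·(14.76) = -1.2897.

-1.2897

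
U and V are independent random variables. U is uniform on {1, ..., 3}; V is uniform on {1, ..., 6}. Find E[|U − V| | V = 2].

P(V = 2) = 1/6.
Summing |U−V|·P(x,y) over outcomes with V = 2 gives 1/9.
E[|U − V| | V = 2] = (1/9) / (1/6) = 2/3.

2/3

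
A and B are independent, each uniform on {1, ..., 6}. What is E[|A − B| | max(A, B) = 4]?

12/7

Outcomes with max(A, B) = 4: (1,4), (2,4), (3,4), (4,1), (4,2), (4,3), (4,4), each with probability 1/36.
E[|A − B| | max(A, B) = 4] = (3 + 2 + 1 + 3 + 2 + 1 + 0) / 7 = 12/7.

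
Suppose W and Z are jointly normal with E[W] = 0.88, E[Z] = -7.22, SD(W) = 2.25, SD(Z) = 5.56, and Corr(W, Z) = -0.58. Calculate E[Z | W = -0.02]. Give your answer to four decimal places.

E[Z | W=x] = μ_Z + ρ(σ_Z/σ_W)(x − μ_W) for jointly normal variables.
E[Z | W=-0.02] = -7.22 + (-0.58)·(5.56/2.25)·(-0.02 − (0.88)) = -7.22 + (-1.4332)·(-0.9) = -5.9301.

-5.9301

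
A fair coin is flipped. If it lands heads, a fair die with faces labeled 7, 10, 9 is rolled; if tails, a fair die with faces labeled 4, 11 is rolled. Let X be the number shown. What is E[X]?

E[X | heads] = (7+10+9)/3 = 26/3.
E[X | tails] = (4+11)/2 = 15/2.
By the law of total expectation,
E[X] = (1/2)·(26/3) + (1/2)·(15/2) = 97/12.

97/12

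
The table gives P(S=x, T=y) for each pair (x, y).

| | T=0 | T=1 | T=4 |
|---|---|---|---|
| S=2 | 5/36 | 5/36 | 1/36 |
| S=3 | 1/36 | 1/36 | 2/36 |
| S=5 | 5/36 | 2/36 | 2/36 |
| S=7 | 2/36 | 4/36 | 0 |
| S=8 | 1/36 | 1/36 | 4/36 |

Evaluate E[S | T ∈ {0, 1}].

P(T ∈ {0, 1}) = 3/4.
Summing S·P(S=x,T=y) over the conditioning event gives 119/36.
E[S | T ∈ {0, 1}] = (119/36) / (3/4) = 119/27.

119/27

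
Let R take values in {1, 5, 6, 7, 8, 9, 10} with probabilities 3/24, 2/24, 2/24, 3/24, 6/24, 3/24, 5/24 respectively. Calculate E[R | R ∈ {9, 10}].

P(R ∈ {9, 10}) = 1/3.
Σ over the event: 9·1/8 + 10·5/24 = 77/24.
E[R | R ∈ {9, 10}] = (77/24) / (1/3) = 77/8.

77/8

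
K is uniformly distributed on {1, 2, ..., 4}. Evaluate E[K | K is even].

Given K is even, K is equally likely to be any of {2, 4}.
E[K | K is even] = (2 + 4) / 2 = 3.

3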